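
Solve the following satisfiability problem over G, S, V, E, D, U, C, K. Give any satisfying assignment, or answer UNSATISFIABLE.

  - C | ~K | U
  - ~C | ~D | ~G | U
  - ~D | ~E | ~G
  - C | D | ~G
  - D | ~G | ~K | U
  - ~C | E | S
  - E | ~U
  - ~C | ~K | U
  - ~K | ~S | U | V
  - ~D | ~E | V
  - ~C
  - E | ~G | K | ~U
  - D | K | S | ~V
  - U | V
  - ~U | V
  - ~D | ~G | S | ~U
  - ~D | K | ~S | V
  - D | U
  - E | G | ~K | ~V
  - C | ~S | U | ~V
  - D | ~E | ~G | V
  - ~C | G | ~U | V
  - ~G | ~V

G: False; S: False; V: True; E: False; D: True; U: False; C: False; K: False

Unit clause (~C) forces C = False.
Set G = False.
Set S = False.
Try V = False:
  (U | V) forces U = True.
  clause (~U | V) is falsified — backtrack.
So V = True.
Set E = False.
  then (E | ~U) forces U = False.
  then (D | U) forces D = True.
  then (E | G | ~K | ~V) forces K = False.
All clauses satisfied.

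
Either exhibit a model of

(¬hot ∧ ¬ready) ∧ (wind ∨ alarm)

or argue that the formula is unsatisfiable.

wind = False, ready = False, alarm = True, hot = False

  ¬hot ∧ ¬ready = True
    ¬hot = True
    ¬ready = True
  wind ∨ alarm = True
Both conjuncts True, so the formula holds.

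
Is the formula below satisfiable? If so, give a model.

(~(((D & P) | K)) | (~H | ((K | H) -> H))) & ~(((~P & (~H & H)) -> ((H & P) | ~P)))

The conjunct ~(((~P & (~H & H)) -> ((H & P) | ~P))) is unsatisfiable on its own:
  P=F, H=F: evaluates to False.
  P=F, H=T: evaluates to False.
  P=T, H=F: evaluates to False.
  P=T, H=T: evaluates to False.
So the whole conjunction is unsatisfiable.

UNSATISFIABLE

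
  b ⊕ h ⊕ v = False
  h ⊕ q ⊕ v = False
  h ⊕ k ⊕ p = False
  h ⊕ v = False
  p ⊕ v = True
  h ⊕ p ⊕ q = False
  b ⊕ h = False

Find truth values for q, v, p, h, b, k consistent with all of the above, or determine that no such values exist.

UNSATISFIABLE

Adding constraints 2, 5, 6 mod 2: every variable appears an even number of times on the left, so the left side is 0.
But the right sides sum to 1 (mod 2). 0 ≠ 1 — the system is inconsistent.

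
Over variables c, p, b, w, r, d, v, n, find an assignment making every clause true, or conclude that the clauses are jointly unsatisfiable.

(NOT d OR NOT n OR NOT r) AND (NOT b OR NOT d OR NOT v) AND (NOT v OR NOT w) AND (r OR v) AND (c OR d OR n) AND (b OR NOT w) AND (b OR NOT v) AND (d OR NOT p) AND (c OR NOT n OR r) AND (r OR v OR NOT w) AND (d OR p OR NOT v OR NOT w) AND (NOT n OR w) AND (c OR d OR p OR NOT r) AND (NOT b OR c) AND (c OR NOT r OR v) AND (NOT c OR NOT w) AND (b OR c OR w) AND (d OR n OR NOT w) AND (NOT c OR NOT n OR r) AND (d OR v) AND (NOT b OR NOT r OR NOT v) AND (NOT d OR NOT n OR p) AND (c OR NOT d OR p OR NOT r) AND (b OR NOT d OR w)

Try c = False:
  (NOT b OR c) forces b = False.
  (b OR NOT w) forces w = False.
  clause (b OR c OR w) is falsified — backtrack.
So c = True.
  then (NOT c OR NOT w) forces w = False.
  then (NOT n OR w) forces n = False.
Set p = False.
Set b = True.
Set r = True.
  then (NOT b OR NOT r OR NOT v) forces v = False.
  then (d OR v) forces d = True.
All clauses satisfied.

c = True, p = False, b = True, w = False, r = True, d = True, v = False, n = False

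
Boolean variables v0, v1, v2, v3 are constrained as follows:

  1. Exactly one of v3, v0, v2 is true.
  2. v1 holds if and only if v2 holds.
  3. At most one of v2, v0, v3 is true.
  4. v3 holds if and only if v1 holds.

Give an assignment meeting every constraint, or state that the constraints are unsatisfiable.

v0 = True, v1 = False, v2 = False, v3 = False

  (1) {v3, v0, v2}: 1 true — exactly one ✓
  (2) v1=F, v2=F — same ✓
  (3) {v2, v0, v3}: 1 true — at most one ✓
  (4) v3=F, v1=F — same ✓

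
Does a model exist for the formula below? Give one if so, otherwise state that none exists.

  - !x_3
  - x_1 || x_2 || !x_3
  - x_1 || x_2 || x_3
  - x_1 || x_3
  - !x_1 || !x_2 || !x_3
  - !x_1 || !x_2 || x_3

Unit clause (!x_3) forces x_3 = False.
In (x_1 || x_3) only x_1 is left, so x_1 = True.
In (!x_1 || !x_2 || x_3) only !x_2 is left, so x_2 = False.
Check each clause:
  (!x_3): !x_3 holds.
  (x_1 || x_2 || !x_3): x_1 holds.
  (x_1 || x_2 || x_3): x_1 holds.
  (x_1 || x_3): x_1 holds.
  (!x_1 || !x_2 || !x_3): !x_2 holds.
  (!x_1 || !x_2 || x_3): !x_2 holds.
All clauses satisfied.

x_1=T; x_2=F; x_3=F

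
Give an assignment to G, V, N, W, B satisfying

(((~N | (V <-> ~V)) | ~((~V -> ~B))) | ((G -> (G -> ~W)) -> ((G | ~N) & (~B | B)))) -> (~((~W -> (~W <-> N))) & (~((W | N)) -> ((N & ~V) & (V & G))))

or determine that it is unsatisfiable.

G = False, V = True, N = True, W = True, B = True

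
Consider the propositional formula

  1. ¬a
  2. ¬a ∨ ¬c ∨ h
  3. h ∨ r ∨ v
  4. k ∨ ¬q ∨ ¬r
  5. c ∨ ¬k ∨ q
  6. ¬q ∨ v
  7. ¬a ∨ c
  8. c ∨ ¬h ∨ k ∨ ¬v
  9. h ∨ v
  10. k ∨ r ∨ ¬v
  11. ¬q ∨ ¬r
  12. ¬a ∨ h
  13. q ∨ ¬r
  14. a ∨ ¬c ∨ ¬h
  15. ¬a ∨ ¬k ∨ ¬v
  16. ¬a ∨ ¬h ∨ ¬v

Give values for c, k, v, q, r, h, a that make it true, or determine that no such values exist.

c=F; k=T; v=T; q=T; r=F; h=T; a=F

Unit clause (¬a) forces a = False.
Set c = False.
Set k = True.
  then (c ∨ ¬k ∨ q) forces q = True.
  then (¬q ∨ v) forces v = True.
  then (¬q ∨ ¬r) forces r = False.
Set h = True.
All clauses satisfied.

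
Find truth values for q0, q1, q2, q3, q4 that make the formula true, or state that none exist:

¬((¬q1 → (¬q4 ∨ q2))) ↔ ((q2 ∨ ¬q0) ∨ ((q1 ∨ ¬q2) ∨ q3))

q0: False; q1: False; q2: False; q3: False; q4: True

  ¬((¬q1 → (¬q4 ∨ q2))) ↔ ((q2 ∨ ¬q0) ∨ ((q1 ∨ ¬q2) ∨ q3)) = True
    ¬((¬q1 → (¬q4 ∨ q2))) = True
      ¬q1 → (¬q4 ∨ q2) = False
        ¬q1 = True
        ¬q4 ∨ q2 = False
          ¬q4 = False
    (q2 ∨ ¬q0) ∨ ((q1 ∨ ¬q2) ∨ q3) = True
      q2 ∨ ¬q0 = True
        ¬q0 = True
      (q1 ∨ ¬q2) ∨ q3 = True
        q1 ∨ ¬q2 = True
          ¬q2 = True
The formula evaluates to True.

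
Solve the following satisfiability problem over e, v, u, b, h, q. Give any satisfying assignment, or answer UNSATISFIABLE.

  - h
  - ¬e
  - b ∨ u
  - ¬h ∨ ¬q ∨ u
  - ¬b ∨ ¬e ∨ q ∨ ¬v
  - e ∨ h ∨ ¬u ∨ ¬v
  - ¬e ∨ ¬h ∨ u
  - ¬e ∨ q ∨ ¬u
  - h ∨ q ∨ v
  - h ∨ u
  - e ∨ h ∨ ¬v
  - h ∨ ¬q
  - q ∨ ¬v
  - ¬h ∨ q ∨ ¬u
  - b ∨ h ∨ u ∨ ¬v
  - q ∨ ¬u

Unit clause (h) forces h = True.
Unit clause (¬e) forces e = False.
Set v = True.
  then (q ∨ ¬v) forces q = True.
  then (¬h ∨ ¬q ∨ u) forces u = True.
Set b = True.
All clauses satisfied.

e = False; v = True; u = True; b = True; h = True; q = True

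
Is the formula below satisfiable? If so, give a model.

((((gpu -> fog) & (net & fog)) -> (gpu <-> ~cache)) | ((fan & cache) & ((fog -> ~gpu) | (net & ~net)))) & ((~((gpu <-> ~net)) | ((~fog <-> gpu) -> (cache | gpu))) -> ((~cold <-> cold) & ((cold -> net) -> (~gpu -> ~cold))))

Case gpu = True: the formula simplifies to (((fog & (net & fog)) -> ~cache) | ((fan & cache) & (~fog | (net & ~net)))) & (~cold <-> cold).
  cold = True: the conjunct ~cold <-> cold becomes ~True <-> True = False.
  cold = False: the conjunct ~cold <-> cold becomes ~False <-> False = False.
Case gpu = False: the formula simplifies to (((net & fog) -> cache) | (fan & cache)) & ((~net | (fog -> cache)) -> ((~cold <-> cold) & ((cold -> net) -> ~cold))).
  net = True: simplifies to ((fog -> cache) | (fan & cache)) & ((fog -> cache) -> ((~cold <-> cold) & ~cold)).
    cache = True: simplifies to (~cold <-> cold) & ~cold.
      cold = True: the conjunct ~cold <-> cold becomes ~True <-> True = False.
      cold = False: the conjunct ~cold <-> cold becomes ~False <-> False = False.
    cache = False: simplifies to ~fog & (~fog -> ((~cold <-> cold) & ~cold)).
      fog = True: the conjunct ~fog is False.
      fog = False: simplifies to (~cold <-> cold) & ~cold.
        cold = True: the conjunct ~cold <-> cold becomes ~True <-> True = False.
        cold = False: the conjunct ~cold <-> cold becomes ~False <-> False = False.
  net = False: simplifies to (~cold <-> cold) & (~cold -> ~cold).
    cold = True: the conjunct ~cold <-> cold becomes ~True <-> True = False.
    cold = False: the conjunct ~cold <-> cold becomes ~False <-> False = False.
Both cases fail — unsatisfiable.

Unsatisfiable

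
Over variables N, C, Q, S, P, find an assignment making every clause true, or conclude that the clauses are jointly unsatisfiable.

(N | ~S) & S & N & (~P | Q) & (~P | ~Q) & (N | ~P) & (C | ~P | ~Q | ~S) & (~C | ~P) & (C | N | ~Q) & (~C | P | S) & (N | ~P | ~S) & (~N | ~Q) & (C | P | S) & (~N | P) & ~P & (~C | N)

Case P = True:
  Clause (~P) is falsified — contradiction.
Case P = False:
  (S) forces S = True.
  (N | ~S) forces N = True.
  Clause (~N | P) is falsified — contradiction.
Both cases fail, so the formula is unsatisfiable.

UNSATISFIABLE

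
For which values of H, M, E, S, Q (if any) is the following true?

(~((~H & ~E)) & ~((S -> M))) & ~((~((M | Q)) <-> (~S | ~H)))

H = False; M = False; E = True; S = True; Q = True

  ~((~H & ~E)) & ~((S -> M)) = True
    ~((~H & ~E)) = True
      ~H & ~E = False
        ~H = True
        ~E = False
    ~((S -> M)) = True
      S -> M = False
  ~((~((M | Q)) <-> (~S | ~H))) = True
    ~((M | Q)) <-> (~S | ~H) = False
      ~((M | Q)) = False
        M | Q = True
      ~S | ~H = True
        ~S = False
        ~H = True
Both conjuncts True, so the formula holds.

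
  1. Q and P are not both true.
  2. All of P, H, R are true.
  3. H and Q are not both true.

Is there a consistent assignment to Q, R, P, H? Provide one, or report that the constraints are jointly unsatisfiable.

Q = False, R = True, P = True, H = True

  (1) Q=F, P=T — not both ✓
  (2) {P, H, R}: all 3 true ✓
  (3) H=T, Q=F — not both ✓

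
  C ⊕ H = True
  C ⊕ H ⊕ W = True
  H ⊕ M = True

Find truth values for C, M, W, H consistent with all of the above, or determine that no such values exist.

C = True, M = True, W = False, H = False

C ⊕ H = T ⊕ F = True ✓
C ⊕ H ⊕ W = T ⊕ F ⊕ F = True ✓
H ⊕ M = F ⊕ T = True ✓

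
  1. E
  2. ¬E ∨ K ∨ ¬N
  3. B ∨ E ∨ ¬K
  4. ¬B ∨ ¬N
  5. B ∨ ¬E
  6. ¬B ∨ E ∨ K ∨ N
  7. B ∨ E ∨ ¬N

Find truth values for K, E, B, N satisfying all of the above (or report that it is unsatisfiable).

Unit clause (E) forces E = True.
In (B ∨ ¬E) only B is left, so B = True.
In (¬B ∨ ¬N) only ¬N is left, so N = False.
Set K = True.
Check each clause:
  (E): E holds.
  (¬E ∨ K ∨ ¬N): K holds.
  (B ∨ E ∨ ¬K): B holds.
  (¬B ∨ ¬N): ¬N holds.
  (B ∨ ¬E): B holds.
  (¬B ∨ E ∨ K ∨ N): E holds.
  (B ∨ E ∨ ¬N): B holds.
All clauses satisfied.

K: True, E: True, B: True, N: False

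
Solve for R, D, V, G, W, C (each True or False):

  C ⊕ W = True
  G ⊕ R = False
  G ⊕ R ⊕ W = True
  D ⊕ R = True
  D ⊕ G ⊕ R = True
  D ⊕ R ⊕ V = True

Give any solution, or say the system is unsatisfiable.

R=F; D=T; V=F; G=F; W=T; C=F

C ⊕ W = F ⊕ T = True ✓
G ⊕ R = F ⊕ F = False ✓
G ⊕ R ⊕ W = F ⊕ F ⊕ T = True ✓
D ⊕ R = T ⊕ F = True ✓
D ⊕ G ⊕ R = T ⊕ F ⊕ F = True ✓
D ⊕ R ⊕ V = T ⊕ F ⊕ F = True ✓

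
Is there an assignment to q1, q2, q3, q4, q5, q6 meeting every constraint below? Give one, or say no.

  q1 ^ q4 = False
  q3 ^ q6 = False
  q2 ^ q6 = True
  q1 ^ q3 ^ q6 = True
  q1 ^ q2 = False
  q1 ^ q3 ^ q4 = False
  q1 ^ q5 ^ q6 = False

q1 = True; q2 = True; q3 = False; q4 = True; q5 = True; q6 = False

q1 ^ q4 = T ^ T = False ✓
q3 ^ q6 = F ^ F = False ✓
q2 ^ q6 = T ^ F = True ✓
q1 ^ q3 ^ q6 = T ^ F ^ F = True ✓
q1 ^ q2 = T ^ T = False ✓
q1 ^ q3 ^ q4 = T ^ F ^ T = False ✓
q1 ^ q5 ^ q6 = T ^ T ^ F = False ✓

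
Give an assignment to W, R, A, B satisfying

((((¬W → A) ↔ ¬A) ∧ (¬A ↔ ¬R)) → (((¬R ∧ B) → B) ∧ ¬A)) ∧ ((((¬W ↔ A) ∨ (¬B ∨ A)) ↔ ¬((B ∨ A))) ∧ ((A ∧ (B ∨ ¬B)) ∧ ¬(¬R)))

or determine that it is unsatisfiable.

No satisfying assignment exists.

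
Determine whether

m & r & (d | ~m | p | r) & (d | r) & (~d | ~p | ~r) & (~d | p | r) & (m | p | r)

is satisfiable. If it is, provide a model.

d = True, p = False, m = True, r = True

Unit clause (m) forces m = True.
Unit clause (r) forces r = True.
Set d = True.
  then (~d | ~p | ~r) forces p = False.
All clauses satisfied.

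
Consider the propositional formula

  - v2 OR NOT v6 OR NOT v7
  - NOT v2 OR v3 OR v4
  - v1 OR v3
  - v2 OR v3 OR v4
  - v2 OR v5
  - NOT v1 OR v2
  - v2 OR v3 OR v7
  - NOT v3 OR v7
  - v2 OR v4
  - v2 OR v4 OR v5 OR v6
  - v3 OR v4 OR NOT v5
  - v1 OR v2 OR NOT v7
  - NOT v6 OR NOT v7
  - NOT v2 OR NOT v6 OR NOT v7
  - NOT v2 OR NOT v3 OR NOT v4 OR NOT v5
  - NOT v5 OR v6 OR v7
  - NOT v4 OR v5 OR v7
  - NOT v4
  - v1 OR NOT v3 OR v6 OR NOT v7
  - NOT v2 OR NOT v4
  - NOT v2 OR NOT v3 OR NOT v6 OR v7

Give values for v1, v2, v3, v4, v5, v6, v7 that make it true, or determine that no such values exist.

v1: True; v2: True; v3: True; v4: False; v5: False; v6: False; v7: True

Unit clause (NOT v4) forces v4 = False.
In (v2 OR v4) only v2 is left, so v2 = True.
In (NOT v2 OR v3 OR v4) only v3 is left, so v3 = True.
In (NOT v3 OR v7) only v7 is left, so v7 = True.
In (NOT v6 OR NOT v7) only NOT v6 is left, so v6 = False.
In (v1 OR NOT v3 OR v6 OR NOT v7) only v1 is left, so v1 = True.
Set v5 = False.
All clauses satisfied.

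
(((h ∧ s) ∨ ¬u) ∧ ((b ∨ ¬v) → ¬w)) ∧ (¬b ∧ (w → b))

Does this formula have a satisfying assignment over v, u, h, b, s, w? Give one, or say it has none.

v: False, u: False, h: True, b: False, s: True, w: False

  ((h ∧ s) ∨ ¬u) ∧ ((b ∨ ¬v) → ¬w) = True
    (h ∧ s) ∨ ¬u = True
      h ∧ s = True
      ¬u = True
    (b ∨ ¬v) → ¬w = True
      b ∨ ¬v = True
        ¬v = True
      ¬w = True
  ¬b ∧ (w → b) = True
    ¬b = True
    w → b = True
Both conjuncts True, so the formula holds.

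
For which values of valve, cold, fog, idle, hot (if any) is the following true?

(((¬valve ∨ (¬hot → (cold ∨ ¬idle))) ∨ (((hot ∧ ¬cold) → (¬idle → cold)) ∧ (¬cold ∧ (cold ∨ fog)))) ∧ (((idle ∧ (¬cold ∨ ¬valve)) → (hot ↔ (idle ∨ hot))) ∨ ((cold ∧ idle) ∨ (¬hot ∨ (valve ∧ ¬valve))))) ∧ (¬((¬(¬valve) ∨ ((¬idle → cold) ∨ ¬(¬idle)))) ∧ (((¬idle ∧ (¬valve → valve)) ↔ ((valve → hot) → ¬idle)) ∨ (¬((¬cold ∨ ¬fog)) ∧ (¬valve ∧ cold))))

The formula is unsatisfiable.

Case idle = True: the conjunct ¬((¬(¬valve) ∨ ((¬idle → cold) ∨ ¬(¬idle)))) becomes ¬((¬(¬valve) ∨ True)) = False.
Case idle = False: the formula simplifies to ¬((¬(¬valve) ∨ cold)) ∧ ((¬valve → valve) ∨ (¬((¬cold ∨ ¬fog)) ∧ (¬valve ∧ cold))).
  cold = True: the conjunct ¬((¬(¬valve) ∨ cold)) becomes ¬((¬(¬valve) ∨ True)) = False.
  cold = False: simplifies to ¬(¬(¬valve)) ∧ (¬valve → valve).
    valve = True: the conjunct ¬(¬(¬valve)) becomes ¬(¬False) = False.
    valve = False: the conjunct ¬valve → valve becomes ¬False → False = False.
Both cases fail — unsatisfiable.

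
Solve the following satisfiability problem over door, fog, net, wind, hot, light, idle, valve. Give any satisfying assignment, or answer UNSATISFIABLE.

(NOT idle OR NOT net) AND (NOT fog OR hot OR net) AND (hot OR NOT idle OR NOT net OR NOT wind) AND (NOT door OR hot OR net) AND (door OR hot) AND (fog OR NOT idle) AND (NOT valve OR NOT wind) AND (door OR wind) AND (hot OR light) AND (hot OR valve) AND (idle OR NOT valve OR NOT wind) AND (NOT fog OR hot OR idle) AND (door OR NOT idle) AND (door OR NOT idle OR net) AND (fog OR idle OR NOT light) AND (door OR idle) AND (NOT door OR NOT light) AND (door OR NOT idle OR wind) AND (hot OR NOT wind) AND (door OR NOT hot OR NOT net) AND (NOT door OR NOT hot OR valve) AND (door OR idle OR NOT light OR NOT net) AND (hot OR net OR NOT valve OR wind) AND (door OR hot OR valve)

Set door = True.
  then (NOT door OR NOT light) forces light = False.
  then (hot OR light) forces hot = True.
  then (NOT door OR NOT hot OR valve) forces valve = True.
  then (NOT valve OR NOT wind) forces wind = False.
Set fog = True.
Set net = True.
  then (NOT idle OR NOT net) forces idle = False.
All clauses satisfied.

door = True; fog = True; net = True; wind = False; hot = True; light = False; idle = False; valve = True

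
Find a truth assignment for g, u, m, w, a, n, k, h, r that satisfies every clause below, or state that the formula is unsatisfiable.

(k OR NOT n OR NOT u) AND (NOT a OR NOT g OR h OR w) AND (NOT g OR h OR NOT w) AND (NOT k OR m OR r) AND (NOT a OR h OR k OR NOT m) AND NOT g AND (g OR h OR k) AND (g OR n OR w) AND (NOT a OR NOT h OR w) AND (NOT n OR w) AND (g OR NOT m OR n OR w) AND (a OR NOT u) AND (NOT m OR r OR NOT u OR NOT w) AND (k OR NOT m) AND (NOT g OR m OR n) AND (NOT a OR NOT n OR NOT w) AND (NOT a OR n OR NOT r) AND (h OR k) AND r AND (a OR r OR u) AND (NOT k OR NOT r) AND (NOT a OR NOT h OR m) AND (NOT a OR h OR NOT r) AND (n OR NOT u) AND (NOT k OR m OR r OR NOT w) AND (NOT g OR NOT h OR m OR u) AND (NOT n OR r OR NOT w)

Unit clause (NOT g) forces g = False.
Unit clause (r) forces r = True.
In (NOT k OR NOT r) only NOT k is left, so k = False.
In (g OR h OR k) only h is left, so h = True.
In (k OR NOT m) only NOT m is left, so m = False.
In (NOT a OR NOT h OR m) only NOT a is left, so a = False.
In (a OR NOT u) only NOT u is left, so u = False.
Try w = False:
  (g OR n OR w) forces n = True.
  clause (NOT n OR w) is falsified — backtrack.
So w = True.
Set n = True.
All clauses satisfied.

g = False, u = False, m = False, w = True, a = False, n = True, k = False, h = True, r = True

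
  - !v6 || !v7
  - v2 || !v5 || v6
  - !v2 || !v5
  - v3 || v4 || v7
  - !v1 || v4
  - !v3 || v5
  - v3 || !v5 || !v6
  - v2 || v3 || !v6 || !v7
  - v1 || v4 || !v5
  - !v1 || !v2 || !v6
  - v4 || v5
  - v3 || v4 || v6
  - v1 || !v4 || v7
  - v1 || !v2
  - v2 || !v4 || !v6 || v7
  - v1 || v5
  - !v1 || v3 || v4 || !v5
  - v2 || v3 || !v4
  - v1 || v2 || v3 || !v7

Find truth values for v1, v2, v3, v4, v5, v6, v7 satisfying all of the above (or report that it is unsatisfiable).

Set v1 = True.
  then (!v1 || v4) forces v4 = True.
Try v2 = False:
  (v2 || v3 || !v4) forces v3 = True.
  (!v3 || v5) forces v5 = True.
  (v2 || !v5 || v6) forces v6 = True.
  (!v6 || !v7) forces v7 = False.
  clause (v2 || !v4 || !v6 || v7) is falsified — backtrack.
So v2 = True.
  then (!v2 || !v5) forces v5 = False.
  then (!v3 || v5) forces v3 = False.
  then (!v1 || !v2 || !v6) forces v6 = False.
Set v7 = True.
All clauses satisfied.

v1 = True, v2 = True, v3 = False, v4 = True, v5 = False, v6 = False, v7 = True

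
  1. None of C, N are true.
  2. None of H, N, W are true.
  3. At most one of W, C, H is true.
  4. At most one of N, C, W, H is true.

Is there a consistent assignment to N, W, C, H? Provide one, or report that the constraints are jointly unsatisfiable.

N = False, W = False, C = False, H = False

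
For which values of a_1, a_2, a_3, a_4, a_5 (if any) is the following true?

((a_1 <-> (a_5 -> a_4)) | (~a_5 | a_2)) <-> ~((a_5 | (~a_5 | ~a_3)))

a_1 = True, a_2 = False, a_3 = True, a_4 = False, a_5 = True

  ((a_1 <-> (a_5 -> a_4)) | (~a_5 | a_2)) <-> ~((a_5 | (~a_5 | ~a_3))) = True
    (a_1 <-> (a_5 -> a_4)) | (~a_5 | a_2) = False
      a_1 <-> (a_5 -> a_4) = False
        a_5 -> a_4 = False
      ~a_5 | a_2 = False
        ~a_5 = False
    ~((a_5 | (~a_5 | ~a_3))) = False
      a_5 | (~a_5 | ~a_3) = True
        ~a_5 | ~a_3 = False
          ~a_5 = False
          ~a_3 = False
The formula evaluates to True.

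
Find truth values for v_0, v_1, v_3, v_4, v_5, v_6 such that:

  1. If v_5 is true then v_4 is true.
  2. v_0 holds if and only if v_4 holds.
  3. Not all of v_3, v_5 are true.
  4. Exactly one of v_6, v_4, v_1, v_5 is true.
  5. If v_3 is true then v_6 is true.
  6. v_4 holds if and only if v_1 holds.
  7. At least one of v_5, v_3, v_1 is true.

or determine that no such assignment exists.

v_0=F, v_1=F, v_3=T, v_4=F, v_5=F, v_6=T

  (1) v_5=F ⇒ v_4: vacuous ✓
  (2) v_0=F, v_4=F — same ✓
  (3) {v_3, v_5}: 1/2 true — not all ✓
  (4) {v_6, v_4, v_1, v_5}: 1 true — exactly one ✓
  (5) v_3=T ⇒ v_6: T ✓
  (6) v_4=F, v_1=F — same ✓
  (7) {v_5, v_3, v_1}: 1 true — at least one ✓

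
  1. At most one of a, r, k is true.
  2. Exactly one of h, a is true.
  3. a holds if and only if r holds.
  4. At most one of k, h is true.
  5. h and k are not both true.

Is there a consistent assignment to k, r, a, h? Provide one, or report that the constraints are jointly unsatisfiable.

k = False, r = False, a = False, h = True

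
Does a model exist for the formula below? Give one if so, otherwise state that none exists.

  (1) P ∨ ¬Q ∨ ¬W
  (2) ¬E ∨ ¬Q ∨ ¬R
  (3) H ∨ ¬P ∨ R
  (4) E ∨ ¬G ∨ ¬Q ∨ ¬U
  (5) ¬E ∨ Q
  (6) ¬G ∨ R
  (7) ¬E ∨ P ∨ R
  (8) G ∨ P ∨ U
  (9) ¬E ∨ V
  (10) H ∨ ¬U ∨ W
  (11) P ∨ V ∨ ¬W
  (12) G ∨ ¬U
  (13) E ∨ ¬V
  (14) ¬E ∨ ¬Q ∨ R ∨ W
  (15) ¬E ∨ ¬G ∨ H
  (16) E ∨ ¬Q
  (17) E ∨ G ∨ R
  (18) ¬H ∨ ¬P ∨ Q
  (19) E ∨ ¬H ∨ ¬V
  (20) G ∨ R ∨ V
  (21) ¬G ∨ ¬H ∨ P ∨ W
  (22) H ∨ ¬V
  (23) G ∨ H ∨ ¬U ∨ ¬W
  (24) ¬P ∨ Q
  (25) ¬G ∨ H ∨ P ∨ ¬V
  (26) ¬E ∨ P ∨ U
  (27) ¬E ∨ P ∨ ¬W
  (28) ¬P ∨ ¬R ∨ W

Set W = True.
Set R = False.
  then (¬G ∨ R) forces G = False.
  then (G ∨ ¬U) forces U = False.
  then (E ∨ G ∨ R) forces E = True.
  then (G ∨ R ∨ V) forces V = True.
  then (H ∨ ¬V) forces H = True.
  then (¬E ∨ P ∨ U) forces P = True.
  then (¬E ∨ Q) forces Q = True.
All clauses satisfied.

W = True, R = False, Q = True, G = False, U = False, E = True, H = True, P = True, V = True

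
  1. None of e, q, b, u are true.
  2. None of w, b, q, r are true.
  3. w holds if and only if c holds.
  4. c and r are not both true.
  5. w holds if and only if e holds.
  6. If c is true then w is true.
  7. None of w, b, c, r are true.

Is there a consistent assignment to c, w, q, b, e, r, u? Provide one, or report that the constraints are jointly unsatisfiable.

c=F, w=F, q=F, b=F, e=F, r=F, u=F

  (1) {e, q, b, u}: 0 true — none ✓
  (2) {w, b, q, r}: 0 true — none ✓
  (3) w=F, c=F — same ✓
  (4) c=F, r=F — not both ✓
  (5) w=F, e=F — same ✓
  (6) c=F ⇒ w: vacuous ✓
  (7) {w, b, c, r}: 0 true — none ✓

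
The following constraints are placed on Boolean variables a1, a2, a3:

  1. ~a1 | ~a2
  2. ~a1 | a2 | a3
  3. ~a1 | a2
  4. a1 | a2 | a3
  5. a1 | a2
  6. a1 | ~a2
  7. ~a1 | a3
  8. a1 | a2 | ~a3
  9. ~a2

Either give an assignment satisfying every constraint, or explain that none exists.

Case a2 = True:
  Clause (~a2) is falsified — contradiction.
Case a2 = False:
  (~a1 | a2) forces a1 = False.
  Clause (a1 | a2) is falsified — contradiction.
Both cases fail, so the formula is unsatisfiable.

No satisfying assignment exists.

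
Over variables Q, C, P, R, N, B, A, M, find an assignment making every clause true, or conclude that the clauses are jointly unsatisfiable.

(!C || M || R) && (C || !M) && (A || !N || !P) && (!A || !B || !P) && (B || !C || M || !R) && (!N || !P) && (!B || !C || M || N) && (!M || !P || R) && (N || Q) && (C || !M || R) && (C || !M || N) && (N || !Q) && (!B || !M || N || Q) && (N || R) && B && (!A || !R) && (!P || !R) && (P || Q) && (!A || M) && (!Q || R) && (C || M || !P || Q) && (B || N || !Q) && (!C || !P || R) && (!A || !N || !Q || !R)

Q=T, C=T, P=F, R=T, N=T, B=T, A=F, M=T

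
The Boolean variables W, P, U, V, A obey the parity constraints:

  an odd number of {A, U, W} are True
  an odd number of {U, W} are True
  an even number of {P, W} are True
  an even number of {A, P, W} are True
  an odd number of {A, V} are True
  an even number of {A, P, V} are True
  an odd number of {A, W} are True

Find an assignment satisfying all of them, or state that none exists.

W = True; P = True; U = False; V = True; A = False

{A, U, W}: 1 true → odd ✓
{U, W}: 1 true → odd ✓
{P, W}: 2 true → even ✓
{A, P, W}: 2 true → even ✓
{A, V}: 1 true → odd ✓
{A, P, V}: 2 true → even ✓
{A, W}: 1 true → odd ✓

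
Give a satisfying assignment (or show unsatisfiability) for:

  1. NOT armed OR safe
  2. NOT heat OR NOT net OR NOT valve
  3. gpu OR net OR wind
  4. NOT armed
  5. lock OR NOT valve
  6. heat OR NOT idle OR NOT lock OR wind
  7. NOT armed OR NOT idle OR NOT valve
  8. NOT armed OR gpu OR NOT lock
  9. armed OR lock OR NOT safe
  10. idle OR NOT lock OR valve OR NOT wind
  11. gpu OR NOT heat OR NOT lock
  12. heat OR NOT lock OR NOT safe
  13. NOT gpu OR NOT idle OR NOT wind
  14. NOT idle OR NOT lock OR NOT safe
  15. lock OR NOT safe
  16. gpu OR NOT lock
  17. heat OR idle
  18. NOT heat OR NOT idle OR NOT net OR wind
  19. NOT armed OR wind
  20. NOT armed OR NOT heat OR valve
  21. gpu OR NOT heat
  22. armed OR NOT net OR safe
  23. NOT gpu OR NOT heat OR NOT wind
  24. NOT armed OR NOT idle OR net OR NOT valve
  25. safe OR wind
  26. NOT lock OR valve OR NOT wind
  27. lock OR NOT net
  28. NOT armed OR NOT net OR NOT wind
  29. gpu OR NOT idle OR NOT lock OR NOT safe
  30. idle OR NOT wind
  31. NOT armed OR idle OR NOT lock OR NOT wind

Unit clause (NOT armed) forces armed = False.
Set idle = False.
  then (heat OR idle) forces heat = True.
  then (gpu OR NOT heat) forces gpu = True.
  then (NOT gpu OR NOT heat OR NOT wind) forces wind = False.
  then (safe OR wind) forces safe = True.
  then (armed OR lock OR NOT safe) forces lock = True.
Set valve = True.
  then (NOT heat OR NOT net OR NOT valve) forces net = False.
All clauses satisfied.

idle: False, lock: True, armed: False, valve: True, gpu: True, wind: False, heat: True, safe: True, net: False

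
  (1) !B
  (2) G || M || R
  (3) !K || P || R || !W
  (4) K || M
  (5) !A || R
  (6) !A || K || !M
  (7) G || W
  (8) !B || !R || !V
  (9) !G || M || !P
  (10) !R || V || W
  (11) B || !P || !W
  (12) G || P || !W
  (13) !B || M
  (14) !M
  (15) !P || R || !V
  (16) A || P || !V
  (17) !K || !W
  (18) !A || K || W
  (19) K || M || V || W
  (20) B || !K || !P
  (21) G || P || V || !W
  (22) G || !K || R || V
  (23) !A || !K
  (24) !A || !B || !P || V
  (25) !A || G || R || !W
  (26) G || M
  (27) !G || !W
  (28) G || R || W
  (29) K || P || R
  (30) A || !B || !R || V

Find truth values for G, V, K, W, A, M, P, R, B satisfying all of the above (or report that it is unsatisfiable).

Unit clause (!B) forces B = False.
Unit clause (!M) forces M = False.
In (G || M) only G is left, so G = True.
In (!G || !W) only !W is left, so W = False.
In (K || M) only K is left, so K = True.
In (!G || M || !P) only !P is left, so P = False.
In (!A || !K) only !A is left, so A = False.
In (A || P || !V) only !V is left, so V = False.
In (!R || V || W) only !R is left, so R = False.
All clauses satisfied.

G: True; V: False; K: True; W: False; A: False; M: False; P: False; R: False; B: False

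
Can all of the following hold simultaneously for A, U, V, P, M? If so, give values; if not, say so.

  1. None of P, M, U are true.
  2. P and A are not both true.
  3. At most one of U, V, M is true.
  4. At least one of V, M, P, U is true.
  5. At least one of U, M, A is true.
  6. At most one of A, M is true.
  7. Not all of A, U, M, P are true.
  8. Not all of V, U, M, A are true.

A: True, U: False, V: True, P: False, M: False

  (1) {P, M, U}: 0 true — none ✓
  (2) P=F, A=T — not both ✓
  (3) {U, V, M}: 1 true — at most one ✓
  (4) {V, M, P, U}: 1 true — at least one ✓
  (5) {U, M, A}: 1 true — at least one ✓
  (6) {A, M}: 1 true — at most one ✓
  (7) {A, U, M, P}: 1/4 true — not all ✓
  (8) {V, U, M, A}: 2/4 true — not all ✓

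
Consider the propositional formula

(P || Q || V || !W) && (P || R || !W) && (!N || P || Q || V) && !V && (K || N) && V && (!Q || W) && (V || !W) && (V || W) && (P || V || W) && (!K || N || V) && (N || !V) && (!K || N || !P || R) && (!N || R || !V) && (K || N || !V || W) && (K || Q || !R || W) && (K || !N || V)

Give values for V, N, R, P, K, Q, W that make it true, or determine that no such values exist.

The formula is unsatisfiable.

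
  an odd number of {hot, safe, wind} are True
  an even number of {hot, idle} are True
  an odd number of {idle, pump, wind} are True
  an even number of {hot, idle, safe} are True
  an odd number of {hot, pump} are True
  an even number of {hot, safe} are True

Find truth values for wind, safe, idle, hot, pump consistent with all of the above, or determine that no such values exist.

Adding constraints 1, 2, 3, 5, 6 mod 2: every variable appears an even number of times on the left, so the left side is 0.
But the right sides sum to 1 (mod 2). 0 ≠ 1 — the system is inconsistent.

Unsatisfiable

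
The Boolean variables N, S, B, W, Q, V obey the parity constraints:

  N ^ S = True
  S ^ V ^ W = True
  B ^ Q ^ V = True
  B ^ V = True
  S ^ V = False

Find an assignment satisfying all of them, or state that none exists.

N = False; S = True; B = False; W = True; Q = False; V = True

N ^ S = F ^ T = True ✓
S ^ V ^ W = T ^ T ^ T = True ✓
B ^ Q ^ V = F ^ F ^ T = True ✓
B ^ V = F ^ T = True ✓
S ^ V = T ^ T = False ✓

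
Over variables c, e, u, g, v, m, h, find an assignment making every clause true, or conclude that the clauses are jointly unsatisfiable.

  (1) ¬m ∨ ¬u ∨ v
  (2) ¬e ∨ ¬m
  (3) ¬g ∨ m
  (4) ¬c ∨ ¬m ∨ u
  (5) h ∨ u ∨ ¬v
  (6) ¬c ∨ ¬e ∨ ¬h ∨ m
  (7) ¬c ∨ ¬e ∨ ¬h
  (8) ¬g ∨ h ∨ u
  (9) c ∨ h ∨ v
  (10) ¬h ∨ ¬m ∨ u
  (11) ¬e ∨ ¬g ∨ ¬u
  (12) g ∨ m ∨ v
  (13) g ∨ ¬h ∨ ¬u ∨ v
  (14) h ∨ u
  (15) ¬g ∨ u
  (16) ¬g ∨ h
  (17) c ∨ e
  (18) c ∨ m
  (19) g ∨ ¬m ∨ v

c=T, e=F, u=F, g=F, v=T, m=F, h=T

Try c = False:
  (c ∨ e) forces e = True.
  (¬e ∨ ¬m) forces m = False.
  clause (c ∨ m) is falsified — backtrack.
So c = True.
Set e = False.
Set u = False.
  then (¬c ∨ ¬m ∨ u) forces m = False.
  then (h ∨ u) forces h = True.
  then (¬g ∨ u) forces g = False.
  then (g ∨ m ∨ v) forces v = True.
All clauses satisfied.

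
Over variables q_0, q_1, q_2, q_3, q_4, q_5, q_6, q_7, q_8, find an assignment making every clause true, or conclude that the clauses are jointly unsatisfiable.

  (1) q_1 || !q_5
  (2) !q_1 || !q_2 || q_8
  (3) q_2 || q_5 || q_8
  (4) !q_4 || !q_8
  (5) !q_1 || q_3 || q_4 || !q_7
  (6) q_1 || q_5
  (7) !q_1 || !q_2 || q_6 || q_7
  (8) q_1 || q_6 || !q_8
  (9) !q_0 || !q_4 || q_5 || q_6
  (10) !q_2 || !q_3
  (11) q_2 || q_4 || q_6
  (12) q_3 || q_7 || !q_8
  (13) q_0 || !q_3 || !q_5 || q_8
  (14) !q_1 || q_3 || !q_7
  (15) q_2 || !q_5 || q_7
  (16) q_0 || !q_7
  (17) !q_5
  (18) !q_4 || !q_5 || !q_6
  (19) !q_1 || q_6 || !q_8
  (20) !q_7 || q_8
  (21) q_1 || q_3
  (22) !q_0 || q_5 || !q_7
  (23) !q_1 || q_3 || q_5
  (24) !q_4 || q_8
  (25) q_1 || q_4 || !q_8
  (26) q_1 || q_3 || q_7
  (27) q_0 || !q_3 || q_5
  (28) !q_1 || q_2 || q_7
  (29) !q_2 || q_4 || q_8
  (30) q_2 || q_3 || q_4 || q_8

Case q_7 = True:
  (q_0 || !q_7) forces q_0 = True.
  (!q_5) forces q_5 = False.
  Clause (!q_0 || q_5 || !q_7) is falsified — contradiction.
Case q_7 = False:
  (!q_5) forces q_5 = False.
  (q_1 || q_5) forces q_1 = True.
  (!q_1 || q_3 || q_5) forces q_3 = True.
  (!q_2 || !q_3) forces q_2 = False.
  Clause (!q_1 || q_2 || q_7) is falsified — contradiction.
Both cases fail, so the formula is unsatisfiable.

Unsatisfiable — no assignment works.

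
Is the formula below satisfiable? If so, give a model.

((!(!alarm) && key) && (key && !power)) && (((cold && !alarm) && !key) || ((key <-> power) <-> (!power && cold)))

power: False, key: True, cold: False, alarm: True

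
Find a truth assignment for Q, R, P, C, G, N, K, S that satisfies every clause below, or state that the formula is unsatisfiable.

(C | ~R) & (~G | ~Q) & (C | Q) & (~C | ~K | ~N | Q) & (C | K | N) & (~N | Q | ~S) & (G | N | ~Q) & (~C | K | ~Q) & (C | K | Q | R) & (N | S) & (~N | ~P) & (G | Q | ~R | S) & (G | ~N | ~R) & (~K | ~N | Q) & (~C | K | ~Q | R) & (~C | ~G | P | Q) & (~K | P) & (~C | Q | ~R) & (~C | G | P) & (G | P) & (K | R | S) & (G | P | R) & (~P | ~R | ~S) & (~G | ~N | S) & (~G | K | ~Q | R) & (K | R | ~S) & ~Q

Q=F, R=F, P=T, C=T, G=T, N=F, K=T, S=T

Unit clause (~Q) forces Q = False.
In (C | Q) only C is left, so C = True.
In (~C | Q | ~R) only ~R is left, so R = False.
Set P = True.
  then (~N | ~P) forces N = False.
  then (N | S) forces S = True.
  then (K | R | ~S) forces K = True.
Set G = True.
All clauses satisfied.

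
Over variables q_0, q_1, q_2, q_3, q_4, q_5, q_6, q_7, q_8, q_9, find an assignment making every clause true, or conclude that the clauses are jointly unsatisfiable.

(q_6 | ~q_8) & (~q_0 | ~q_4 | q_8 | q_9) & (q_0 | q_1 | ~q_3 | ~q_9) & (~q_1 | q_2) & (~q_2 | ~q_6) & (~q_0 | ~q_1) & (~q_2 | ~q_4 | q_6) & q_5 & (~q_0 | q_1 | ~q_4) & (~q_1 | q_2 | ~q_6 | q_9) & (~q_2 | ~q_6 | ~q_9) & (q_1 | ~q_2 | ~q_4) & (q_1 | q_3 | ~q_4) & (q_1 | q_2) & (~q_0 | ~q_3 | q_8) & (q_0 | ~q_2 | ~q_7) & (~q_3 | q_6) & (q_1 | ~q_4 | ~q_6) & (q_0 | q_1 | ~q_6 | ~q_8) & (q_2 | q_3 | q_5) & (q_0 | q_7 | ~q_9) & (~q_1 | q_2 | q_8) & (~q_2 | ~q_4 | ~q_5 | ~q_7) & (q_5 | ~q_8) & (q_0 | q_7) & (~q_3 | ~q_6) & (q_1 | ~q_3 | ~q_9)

Unit clause (q_5) forces q_5 = True.
Try q_0 = False:
  (q_0 | q_7) forces q_7 = True.
  (q_0 | ~q_2 | ~q_7) forces q_2 = False.
  (~q_1 | q_2) forces q_1 = False.
  clause (q_1 | q_2) is falsified — backtrack.
So q_0 = True.
  then (~q_0 | ~q_1) forces q_1 = False.
  then (~q_0 | q_1 | ~q_4) forces q_4 = False.
  then (q_1 | q_2) forces q_2 = True.
  then (~q_2 | ~q_6) forces q_6 = False.
  then (~q_3 | q_6) forces q_3 = False.
  then (q_6 | ~q_8) forces q_8 = False.
Set q_7 = False.
Set q_9 = False.
All clauses satisfied.

q_0=T, q_1=F, q_2=T, q_3=F, q_4=F, q_5=T, q_6=F, q_7=F, q_8=F, q_9=F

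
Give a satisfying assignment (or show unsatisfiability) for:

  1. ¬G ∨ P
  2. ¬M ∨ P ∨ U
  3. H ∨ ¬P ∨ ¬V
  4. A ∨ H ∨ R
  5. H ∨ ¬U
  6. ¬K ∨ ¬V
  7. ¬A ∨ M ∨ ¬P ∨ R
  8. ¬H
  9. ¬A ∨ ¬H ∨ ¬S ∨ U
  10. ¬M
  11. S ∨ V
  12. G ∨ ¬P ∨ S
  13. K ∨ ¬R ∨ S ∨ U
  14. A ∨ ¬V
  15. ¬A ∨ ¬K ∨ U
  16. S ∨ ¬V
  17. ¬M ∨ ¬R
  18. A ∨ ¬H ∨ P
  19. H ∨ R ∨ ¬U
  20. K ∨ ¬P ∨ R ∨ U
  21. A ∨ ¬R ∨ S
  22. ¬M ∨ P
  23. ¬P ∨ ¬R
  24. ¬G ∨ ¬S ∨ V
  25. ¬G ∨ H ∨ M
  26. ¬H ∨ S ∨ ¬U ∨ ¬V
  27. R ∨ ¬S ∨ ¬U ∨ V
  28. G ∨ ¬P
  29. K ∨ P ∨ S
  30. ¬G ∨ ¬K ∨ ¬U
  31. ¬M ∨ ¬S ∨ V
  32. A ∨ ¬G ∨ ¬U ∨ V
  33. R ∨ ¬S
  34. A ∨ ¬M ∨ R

H = False, A = True, P = False, S = True, V = True, M = False, U = False, G = False, R = True, K = False

Unit clause (¬H) forces H = False.
Unit clause (¬M) forces M = False.
In (¬G ∨ H ∨ M) only ¬G is left, so G = False.
In (G ∨ ¬P) only ¬P is left, so P = False.
In (H ∨ ¬U) only ¬U is left, so U = False.
Set A = True.
  then (¬A ∨ ¬K ∨ U) forces K = False.
  then (K ∨ P ∨ S) forces S = True.
  then (R ∨ ¬S) forces R = True.
Set V = True.
All clauses satisfied.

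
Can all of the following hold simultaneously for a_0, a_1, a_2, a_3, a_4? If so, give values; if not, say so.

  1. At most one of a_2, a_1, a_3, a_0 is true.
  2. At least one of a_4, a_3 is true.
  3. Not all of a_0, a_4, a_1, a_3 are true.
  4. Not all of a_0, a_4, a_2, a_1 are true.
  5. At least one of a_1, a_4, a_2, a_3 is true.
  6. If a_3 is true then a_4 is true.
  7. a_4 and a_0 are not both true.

a_0 = False, a_1 = False, a_2 = False, a_3 = True, a_4 = True

  (1) {a_2, a_1, a_3, a_0}: 1 true — at most one ✓
  (2) {a_4, a_3}: 2 true — at least one ✓
  (3) {a_0, a_4, a_1, a_3}: 2/4 true — not all ✓
  (4) {a_0, a_4, a_2, a_1}: 1/4 true — not all ✓
  (5) {a_1, a_4, a_2, a_3}: 2 true — at least one ✓
  (6) a_3=T ⇒ a_4: T ✓
  (7) a_4=T, a_0=F — not both ✓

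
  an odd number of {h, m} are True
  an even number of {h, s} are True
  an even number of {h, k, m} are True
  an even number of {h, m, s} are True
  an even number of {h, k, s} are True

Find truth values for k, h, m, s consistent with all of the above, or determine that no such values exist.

Adding constraints 1, 2, 3, 5 mod 2: every variable appears an even number of times on the left, so the left side is 0.
But the right sides sum to 1 (mod 2). 0 ≠ 1 — the system is inconsistent.

Unsatisfiable — no assignment works.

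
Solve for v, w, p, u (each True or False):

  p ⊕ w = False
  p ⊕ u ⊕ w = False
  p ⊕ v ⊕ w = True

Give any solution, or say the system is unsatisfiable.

v = True, w = False, p = False, u = False

p ⊕ w = F ⊕ F = False ✓
p ⊕ u ⊕ w = F ⊕ F ⊕ F = False ✓
p ⊕ v ⊕ w = F ⊕ T ⊕ F = True ✓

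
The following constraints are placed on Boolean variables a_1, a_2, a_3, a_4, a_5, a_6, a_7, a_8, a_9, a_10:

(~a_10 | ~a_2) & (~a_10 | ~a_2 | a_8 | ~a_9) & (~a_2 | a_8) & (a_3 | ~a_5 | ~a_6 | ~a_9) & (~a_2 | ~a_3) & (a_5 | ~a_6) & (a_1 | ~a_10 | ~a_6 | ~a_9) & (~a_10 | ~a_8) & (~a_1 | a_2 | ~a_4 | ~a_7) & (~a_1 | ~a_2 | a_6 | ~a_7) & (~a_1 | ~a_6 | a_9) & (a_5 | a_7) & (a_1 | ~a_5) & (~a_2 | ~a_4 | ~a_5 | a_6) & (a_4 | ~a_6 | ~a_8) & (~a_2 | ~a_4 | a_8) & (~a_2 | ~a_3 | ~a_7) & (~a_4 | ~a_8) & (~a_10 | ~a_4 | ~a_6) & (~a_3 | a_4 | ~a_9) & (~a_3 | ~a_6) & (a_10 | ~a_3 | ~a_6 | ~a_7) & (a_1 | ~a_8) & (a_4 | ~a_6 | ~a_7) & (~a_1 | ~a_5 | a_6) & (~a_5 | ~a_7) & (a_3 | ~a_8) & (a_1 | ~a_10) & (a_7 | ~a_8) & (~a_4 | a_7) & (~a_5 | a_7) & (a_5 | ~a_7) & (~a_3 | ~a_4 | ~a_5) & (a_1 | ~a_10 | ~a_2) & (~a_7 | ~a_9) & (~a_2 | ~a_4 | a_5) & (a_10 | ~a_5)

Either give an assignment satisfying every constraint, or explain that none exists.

Case a_7 = True:
  (~a_5 | ~a_7) forces a_5 = False.
  Clause (a_5 | ~a_7) is falsified — contradiction.
Case a_7 = False:
  (a_5 | a_7) forces a_5 = True.
  Clause (~a_5 | a_7) is falsified — contradiction.
Both cases fail, so the formula is unsatisfiable.

UNSATISFIABLE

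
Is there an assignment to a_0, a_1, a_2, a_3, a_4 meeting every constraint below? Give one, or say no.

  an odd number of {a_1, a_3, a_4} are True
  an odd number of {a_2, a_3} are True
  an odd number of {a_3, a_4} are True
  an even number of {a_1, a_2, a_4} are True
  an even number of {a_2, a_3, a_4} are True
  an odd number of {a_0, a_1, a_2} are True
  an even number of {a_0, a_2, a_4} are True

a_0 = False, a_1 = False, a_2 = True, a_3 = False, a_4 = True

{a_1, a_3, a_4}: 1 true → odd ✓
{a_2, a_3}: 1 true → odd ✓
{a_3, a_4}: 1 true → odd ✓
{a_1, a_2, a_4}: 2 true → even ✓
{a_2, a_3, a_4}: 2 true → even ✓
{a_0, a_1, a_2}: 1 true → odd ✓
{a_0, a_2, a_4}: 2 true → even ✓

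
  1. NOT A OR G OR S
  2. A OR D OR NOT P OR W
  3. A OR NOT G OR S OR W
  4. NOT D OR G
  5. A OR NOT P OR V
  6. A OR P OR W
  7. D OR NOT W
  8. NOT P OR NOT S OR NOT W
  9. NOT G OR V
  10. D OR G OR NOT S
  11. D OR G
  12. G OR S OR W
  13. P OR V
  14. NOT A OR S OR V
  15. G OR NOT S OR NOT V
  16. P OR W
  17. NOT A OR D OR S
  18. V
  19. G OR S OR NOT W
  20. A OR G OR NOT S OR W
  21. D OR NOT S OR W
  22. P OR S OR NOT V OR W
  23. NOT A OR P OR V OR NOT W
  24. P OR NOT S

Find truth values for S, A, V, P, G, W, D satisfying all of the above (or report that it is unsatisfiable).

S: False, A: False, V: True, P: False, G: True, W: True, D: True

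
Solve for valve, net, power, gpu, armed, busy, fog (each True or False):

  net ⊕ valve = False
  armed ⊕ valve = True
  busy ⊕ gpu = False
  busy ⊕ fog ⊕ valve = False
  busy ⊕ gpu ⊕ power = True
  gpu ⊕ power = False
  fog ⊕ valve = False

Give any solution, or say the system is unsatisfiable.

Adding constraints 4, 5, 6, 7 mod 2: every variable appears an even number of times on the left, so the left side is 0.
But the right sides sum to 1 (mod 2). 0 ≠ 1 — the system is inconsistent.

The formula is unsatisfiable.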